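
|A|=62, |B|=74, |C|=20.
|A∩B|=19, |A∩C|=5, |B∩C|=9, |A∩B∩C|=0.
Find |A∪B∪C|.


|A∪B∪C| = |A|+|B|+|C| - |A∩B|-|A∩C|-|B∩C| + |A∩B∩C|
= 62+74+20 - 19-5-9 + 0
= 156 - 33 + 0
= 123

|A ∪ B ∪ C| = 123


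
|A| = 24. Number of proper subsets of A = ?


Total subsets = 2^n = 2^24 = 16777216
Proper subsets exclude the set itself: 2^n - 1
= 16777216 - 1
= 16777215

Number of proper subsets = 16777215


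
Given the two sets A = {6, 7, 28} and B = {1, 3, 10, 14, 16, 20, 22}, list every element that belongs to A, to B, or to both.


A ∪ B = all elements in A or B (or both)
A = {6, 7, 28}
B = {1, 3, 10, 14, 16, 20, 22}
A ∪ B = {1, 3, 6, 7, 10, 14, 16, 20, 22, 28}

A ∪ B = {1, 3, 6, 7, 10, 14, 16, 20, 22, 28}


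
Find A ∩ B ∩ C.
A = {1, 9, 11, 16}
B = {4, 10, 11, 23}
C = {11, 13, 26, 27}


A ∩ B = {11}
(A ∩ B) ∩ C = {11}

A ∩ B ∩ C = {11}


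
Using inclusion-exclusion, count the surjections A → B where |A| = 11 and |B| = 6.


n = |A| = 11, k = |B| = 6. Surjections via inclusion-exclusion:
S(n,k) = Σ(-1)^i × C(k,i) × (k-i)^n, i=0 to k
i=0: (-1)^0×C(6,0)×6^11 = 362797056
i=1: (-1)^1×C(6,1)×5^11 = -292968750
i=2: (-1)^2×C(6,2)×4^11 = 62914560
i=3: (-1)^3×C(6,3)×3^11 = -3542940
i=4: (-1)^4×C(6,4)×2^11 = 30720
i=5: (-1)^5×C(6,5)×1^11 = -6
i=6: (-1)^6×C(6,6)×0^11 = 0
Total = 129230640

Number of surjections = 129230640


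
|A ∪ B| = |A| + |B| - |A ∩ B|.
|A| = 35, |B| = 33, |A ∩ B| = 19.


|A ∪ B| = |A| + |B| - |A ∩ B|
= 35 + 33 - 19
= 49

|A ∪ B| = 49


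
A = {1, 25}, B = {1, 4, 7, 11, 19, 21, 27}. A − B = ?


A \ B = elements in A but not in B
A = {1, 25}
B = {1, 4, 7, 11, 19, 21, 27}
Remove from A any elements in B
A \ B = {25}

A \ B = {25}


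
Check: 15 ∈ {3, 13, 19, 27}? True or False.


A = {3, 13, 19, 27}
Checking if 15 is in A
15 is not in A → False

15 ∉ A


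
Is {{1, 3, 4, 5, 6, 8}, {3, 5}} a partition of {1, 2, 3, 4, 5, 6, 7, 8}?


A partition requires: (1) non-empty parts, (2) pairwise disjoint, (3) union = U
Parts: {1, 3, 4, 5, 6, 8}, {3, 5}
Union of parts: {1, 3, 4, 5, 6, 8}
U = {1, 2, 3, 4, 5, 6, 7, 8}
All non-empty? True
Pairwise disjoint? False
Covers U? False

No, not a valid partition


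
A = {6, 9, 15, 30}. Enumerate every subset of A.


|A| = 4, so |P(A)| = 2^4 = 16
Enumerate subsets by cardinality (0 to 4):
∅, {6}, {9}, {15}, {30}, {6, 9}, {6, 15}, {6, 30}, {9, 15}, {9, 30}, {15, 30}, {6, 9, 15}, {6, 9, 30}, {6, 15, 30}, {9, 15, 30}, {6, 9, 15, 30}

P(A) has 16 subsets: ∅, {6}, {9}, {15}, {30}, {6, 9}, {6, 15}, {6, 30}, {9, 15}, {9, 30}, {15, 30}, {6, 9, 15}, {6, 9, 30}, {6, 15, 30}, {9, 15, 30}, {6, 9, 15, 30}


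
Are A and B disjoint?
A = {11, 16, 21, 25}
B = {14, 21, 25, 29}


Disjoint means A ∩ B = ∅.
A ∩ B = {21, 25}
A ∩ B ≠ ∅, so A and B are NOT disjoint.

No, A and B are not disjoint (A ∩ B = {21, 25})


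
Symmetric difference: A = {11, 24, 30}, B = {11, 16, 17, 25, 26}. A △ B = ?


A △ B = (A \ B) ∪ (B \ A) = elements in exactly one of A or B
A \ B = {24, 30}
B \ A = {16, 17, 25, 26}
A △ B = {16, 17, 24, 25, 26, 30}

A △ B = {16, 17, 24, 25, 26, 30}


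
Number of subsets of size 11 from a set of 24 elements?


C(n,k) = n! / (k!(n-k)!)
C(24,11) = 24! / (11!13!)
= 2496144

C(24,11) = 2496144


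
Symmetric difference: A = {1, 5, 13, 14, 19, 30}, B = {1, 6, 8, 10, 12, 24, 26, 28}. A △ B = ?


A △ B = (A \ B) ∪ (B \ A) = elements in exactly one of A or B
A \ B = {5, 13, 14, 19, 30}
B \ A = {6, 8, 10, 12, 24, 26, 28}
A △ B = {5, 6, 8, 10, 12, 13, 14, 19, 24, 26, 28, 30}

A △ B = {5, 6, 8, 10, 12, 13, 14, 19, 24, 26, 28, 30}


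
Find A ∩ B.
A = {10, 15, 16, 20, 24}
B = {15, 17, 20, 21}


A ∩ B = elements in both A and B
A = {10, 15, 16, 20, 24}
B = {15, 17, 20, 21}
A ∩ B = {15, 20}

A ∩ B = {15, 20}


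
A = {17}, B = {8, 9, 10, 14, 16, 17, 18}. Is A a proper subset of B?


A ⊂ B requires: A ⊆ B AND A ≠ B.
A ⊆ B? Yes
A = B? No
A ⊂ B: Yes (A is a proper subset of B)

Yes, A ⊂ B


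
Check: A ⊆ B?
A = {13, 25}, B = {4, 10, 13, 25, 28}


A ⊆ B means every element of A is in B.
All elements of A are in B.
So A ⊆ B.

Yes, A ⊆ B


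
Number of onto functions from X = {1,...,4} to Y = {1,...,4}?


n = |X| = 4, k = |Y| = 4. Surjections via inclusion-exclusion:
S(n,k) = Σ(-1)^i × C(k,i) × (k-i)^n, i=0 to k
i=0: (-1)^0×C(4,0)×4^4 = 256
i=1: (-1)^1×C(4,1)×3^4 = -324
i=2: (-1)^2×C(4,2)×2^4 = 96
i=3: (-1)^3×C(4,3)×1^4 = -4
i=4: (-1)^4×C(4,4)×0^4 = 0
Total = 24

Number of surjections = 24


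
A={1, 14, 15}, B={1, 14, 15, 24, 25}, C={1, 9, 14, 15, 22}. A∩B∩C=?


A ∩ B = {1, 14, 15}
(A ∩ B) ∩ C = {1, 14, 15}

A ∩ B ∩ C = {1, 14, 15}


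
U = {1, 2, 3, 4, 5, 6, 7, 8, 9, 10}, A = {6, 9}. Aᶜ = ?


Aᶜ = U \ A = elements in U but not in A
U = {1, 2, 3, 4, 5, 6, 7, 8, 9, 10}
A = {6, 9}
Aᶜ = {1, 2, 3, 4, 5, 7, 8, 10}

Aᶜ = {1, 2, 3, 4, 5, 7, 8, 10}


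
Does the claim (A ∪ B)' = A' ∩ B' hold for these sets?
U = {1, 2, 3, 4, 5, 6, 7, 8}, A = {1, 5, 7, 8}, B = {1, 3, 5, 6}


LHS: A ∪ B = {1, 3, 5, 6, 7, 8}
(A ∪ B)' = U \ (A ∪ B) = {2, 4}
A' = {2, 3, 4, 6}, B' = {2, 4, 7, 8}
Claimed RHS: A' ∩ B' = {2, 4}
Identity is VALID: LHS = RHS = {2, 4} ✓

Identity is valid. (A ∪ B)' = A' ∩ B' = {2, 4}


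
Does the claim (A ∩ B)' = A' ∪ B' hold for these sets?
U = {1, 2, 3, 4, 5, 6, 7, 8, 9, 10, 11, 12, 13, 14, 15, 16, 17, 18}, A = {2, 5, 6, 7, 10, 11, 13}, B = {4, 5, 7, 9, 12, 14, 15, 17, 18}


LHS: A ∩ B = {5, 7}
(A ∩ B)' = U \ (A ∩ B) = {1, 2, 3, 4, 6, 8, 9, 10, 11, 12, 13, 14, 15, 16, 17, 18}
A' = {1, 3, 4, 8, 9, 12, 14, 15, 16, 17, 18}, B' = {1, 2, 3, 6, 8, 10, 11, 13, 16}
Claimed RHS: A' ∪ B' = {1, 2, 3, 4, 6, 8, 9, 10, 11, 12, 13, 14, 15, 16, 17, 18}
Identity is VALID: LHS = RHS = {1, 2, 3, 4, 6, 8, 9, 10, 11, 12, 13, 14, 15, 16, 17, 18} ✓

Identity is valid. (A ∩ B)' = A' ∪ B' = {1, 2, 3, 4, 6, 8, 9, 10, 11, 12, 13, 14, 15, 16, 17, 18}


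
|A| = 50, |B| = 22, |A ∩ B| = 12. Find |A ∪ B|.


|A ∪ B| = |A| + |B| - |A ∩ B|
= 50 + 22 - 12
= 60

|A ∪ B| = 60


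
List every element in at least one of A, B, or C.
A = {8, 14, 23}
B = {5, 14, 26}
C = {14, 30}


A ∪ B = {5, 8, 14, 23, 26}
(A ∪ B) ∪ C = {5, 8, 14, 23, 26, 30}

A ∪ B ∪ C = {5, 8, 14, 23, 26, 30}


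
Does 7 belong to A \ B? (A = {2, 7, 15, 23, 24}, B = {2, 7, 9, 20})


A = {2, 7, 15, 23, 24}, B = {2, 7, 9, 20}
A \ B = elements in A but not in B
A \ B = {15, 23, 24}
Checking if 7 ∈ A \ B
7 is not in A \ B → False

7 ∉ A \ B


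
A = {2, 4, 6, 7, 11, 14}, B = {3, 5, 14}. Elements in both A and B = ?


A = {2, 4, 6, 7, 11, 14}
B = {3, 5, 14}
Region: in both A and B
Elements: {14}

Elements in both A and B: {14}


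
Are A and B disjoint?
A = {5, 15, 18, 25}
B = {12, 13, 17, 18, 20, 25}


Disjoint means A ∩ B = ∅.
A ∩ B = {18, 25}
A ∩ B ≠ ∅, so A and B are NOT disjoint.

No, A and B are not disjoint (A ∩ B = {18, 25})


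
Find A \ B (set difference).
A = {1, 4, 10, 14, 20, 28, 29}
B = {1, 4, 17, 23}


A \ B = elements in A but not in B
A = {1, 4, 10, 14, 20, 28, 29}
B = {1, 4, 17, 23}
Remove from A any elements in B
A \ B = {10, 14, 20, 28, 29}

A \ B = {10, 14, 20, 28, 29}


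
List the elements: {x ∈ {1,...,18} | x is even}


Checking each candidate:
Condition: even numbers in {1,...,18}
Result = {2, 4, 6, 8, 10, 12, 14, 16, 18}

{2, 4, 6, 8, 10, 12, 14, 16, 18}


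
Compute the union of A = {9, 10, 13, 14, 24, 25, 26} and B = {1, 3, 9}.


A ∪ B = all elements in A or B (or both)
A = {9, 10, 13, 14, 24, 25, 26}
B = {1, 3, 9}
A ∪ B = {1, 3, 9, 10, 13, 14, 24, 25, 26}

A ∪ B = {1, 3, 9, 10, 13, 14, 24, 25, 26}


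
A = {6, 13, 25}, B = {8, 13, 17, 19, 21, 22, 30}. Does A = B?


Two sets are equal iff they have exactly the same elements.
A = {6, 13, 25}
B = {8, 13, 17, 19, 21, 22, 30}
Differences: {6, 8, 17, 19, 21, 22, 25, 30}
A ≠ B

No, A ≠ B


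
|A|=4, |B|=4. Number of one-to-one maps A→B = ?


An injection sends each of |A| = 4 inputs to a distinct output in B.
# injections = |B|·(|B|-1)·…·(|B|-|A|+1) = 4! / (4 - 4)!
= 4 × 3 × 2 × 1
= 24

Number of injections = 24


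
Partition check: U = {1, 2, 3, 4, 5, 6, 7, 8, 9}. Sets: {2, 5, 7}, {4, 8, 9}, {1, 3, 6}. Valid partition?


A partition requires: (1) non-empty parts, (2) pairwise disjoint, (3) union = U
Parts: {2, 5, 7}, {4, 8, 9}, {1, 3, 6}
Union of parts: {1, 2, 3, 4, 5, 6, 7, 8, 9}
U = {1, 2, 3, 4, 5, 6, 7, 8, 9}
All non-empty? True
Pairwise disjoint? True
Covers U? True

Yes, valid partition


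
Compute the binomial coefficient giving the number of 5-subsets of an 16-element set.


C(n,k) = n! / (k!(n-k)!)
C(16,5) = 16! / (5!11!)
= 4368

C(16,5) = 4368


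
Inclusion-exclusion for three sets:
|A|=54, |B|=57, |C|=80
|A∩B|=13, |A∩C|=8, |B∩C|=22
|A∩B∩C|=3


|A∪B∪C| = |A|+|B|+|C| - |A∩B|-|A∩C|-|B∩C| + |A∩B∩C|
= 54+57+80 - 13-8-22 + 3
= 191 - 43 + 3
= 151

|A ∪ B ∪ C| = 151


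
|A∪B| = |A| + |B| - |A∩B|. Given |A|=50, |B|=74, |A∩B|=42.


|A ∪ B| = |A| + |B| - |A ∩ B|
= 50 + 74 - 42
= 82

|A ∪ B| = 82


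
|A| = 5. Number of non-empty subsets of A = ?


Total subsets = 2^n = 2^5 = 32
Non-empty subsets exclude the empty set: 2^n - 1
= 32 - 1
= 31

Number of non-empty subsets = 31


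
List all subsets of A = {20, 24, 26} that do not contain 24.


A subset of A that omits 24 is a subset of A \ {24}, so there are 2^(n-1) = 2^2 = 4 of them.
Subsets excluding 24: ∅, {20}, {26}, {20, 26}

Subsets excluding 24 (4 total): ∅, {20}, {26}, {20, 26}


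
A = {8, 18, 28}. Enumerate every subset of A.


|A| = 3, so |P(A)| = 2^3 = 8
Enumerate subsets by cardinality (0 to 3):
∅, {8}, {18}, {28}, {8, 18}, {8, 28}, {18, 28}, {8, 18, 28}

P(A) has 8 subsets: ∅, {8}, {18}, {28}, {8, 18}, {8, 28}, {18, 28}, {8, 18, 28}


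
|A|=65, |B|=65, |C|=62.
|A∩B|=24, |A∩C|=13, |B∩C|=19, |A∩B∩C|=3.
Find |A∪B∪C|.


|A∪B∪C| = |A|+|B|+|C| - |A∩B|-|A∩C|-|B∩C| + |A∩B∩C|
= 65+65+62 - 24-13-19 + 3
= 192 - 56 + 3
= 139

|A ∪ B ∪ C| = 139


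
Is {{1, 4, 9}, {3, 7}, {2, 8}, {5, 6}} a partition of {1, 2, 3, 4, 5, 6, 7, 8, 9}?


A partition requires: (1) non-empty parts, (2) pairwise disjoint, (3) union = U
Parts: {1, 4, 9}, {3, 7}, {2, 8}, {5, 6}
Union of parts: {1, 2, 3, 4, 5, 6, 7, 8, 9}
U = {1, 2, 3, 4, 5, 6, 7, 8, 9}
All non-empty? True
Pairwise disjoint? True
Covers U? True

Yes, valid partition


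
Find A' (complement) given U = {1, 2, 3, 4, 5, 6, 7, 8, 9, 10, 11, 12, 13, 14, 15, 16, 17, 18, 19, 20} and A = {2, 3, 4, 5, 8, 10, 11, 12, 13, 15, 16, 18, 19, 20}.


Aᶜ = U \ A = elements in U but not in A
U = {1, 2, 3, 4, 5, 6, 7, 8, 9, 10, 11, 12, 13, 14, 15, 16, 17, 18, 19, 20}
A = {2, 3, 4, 5, 8, 10, 11, 12, 13, 15, 16, 18, 19, 20}
Aᶜ = {1, 6, 7, 9, 14, 17}

Aᶜ = {1, 6, 7, 9, 14, 17}


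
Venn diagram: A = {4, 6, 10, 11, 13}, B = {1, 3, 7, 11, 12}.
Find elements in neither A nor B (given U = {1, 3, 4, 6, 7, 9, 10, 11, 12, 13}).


A = {4, 6, 10, 11, 13}
B = {1, 3, 7, 11, 12}
Region: in neither A nor B (given U = {1, 3, 4, 6, 7, 9, 10, 11, 12, 13})
Elements: {9}

Elements in neither A nor B (given U = {1, 3, 4, 6, 7, 9, 10, 11, 12, 13}): {9}


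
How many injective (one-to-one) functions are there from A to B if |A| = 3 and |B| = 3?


An injection sends each of |A| = 3 inputs to a distinct output in B.
# injections = |B|·(|B|-1)·…·(|B|-|A|+1) = 3! / (3 - 3)!
= 3 × 2 × 1
= 6

Number of injections = 6


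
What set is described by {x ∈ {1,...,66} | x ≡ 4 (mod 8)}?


Checking each candidate:
Condition: x in {1,...,66} with x ≡ 4 (mod 8)
Result = {4, 12, 20, 28, 36, 44, 52, 60}

{4, 12, 20, 28, 36, 44, 52, 60}


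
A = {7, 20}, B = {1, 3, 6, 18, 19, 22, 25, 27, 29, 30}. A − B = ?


A \ B = elements in A but not in B
A = {7, 20}
B = {1, 3, 6, 18, 19, 22, 25, 27, 29, 30}
Remove from A any elements in B
A \ B = {7, 20}

A \ B = {7, 20}


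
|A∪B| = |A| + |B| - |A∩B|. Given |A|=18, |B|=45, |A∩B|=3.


|A ∪ B| = |A| + |B| - |A ∩ B|
= 18 + 45 - 3
= 60

|A ∪ B| = 60


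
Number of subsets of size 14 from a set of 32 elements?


C(n,k) = n! / (k!(n-k)!)
C(32,14) = 32! / (14!18!)
= 471435600

C(32,14) = 471435600


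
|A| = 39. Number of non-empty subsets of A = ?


Total subsets = 2^n = 2^39 = 549755813888
Non-empty subsets exclude the empty set: 2^n - 1
= 549755813888 - 1
= 549755813887

Number of non-empty subsets = 549755813887


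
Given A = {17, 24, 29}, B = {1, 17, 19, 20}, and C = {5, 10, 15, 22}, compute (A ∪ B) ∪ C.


A ∪ B = {1, 17, 19, 20, 24, 29}
(A ∪ B) ∪ C = {1, 5, 10, 15, 17, 19, 20, 22, 24, 29}

A ∪ B ∪ C = {1, 5, 10, 15, 17, 19, 20, 22, 24, 29}


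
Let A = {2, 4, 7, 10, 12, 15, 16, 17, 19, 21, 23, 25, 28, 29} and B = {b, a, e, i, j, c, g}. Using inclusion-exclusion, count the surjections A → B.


n = |A| = 14, k = |B| = 7. Surjections via inclusion-exclusion:
S(n,k) = Σ(-1)^i × C(k,i) × (k-i)^n, i=0 to k
i=0: (-1)^0×C(7,0)×7^14 = 678223072849
i=1: (-1)^1×C(7,1)×6^14 = -548549148672
i=2: (-1)^2×C(7,2)×5^14 = 128173828125
i=3: (-1)^3×C(7,3)×4^14 = -9395240960
i=4: (-1)^4×C(7,4)×3^14 = 167403915
i=5: (-1)^5×C(7,5)×2^14 = -344064
i=6: (-1)^6×C(7,6)×1^14 = 7
i=7: (-1)^7×C(7,7)×0^14 = 0
Total = 248619571200

Number of surjections = 248619571200


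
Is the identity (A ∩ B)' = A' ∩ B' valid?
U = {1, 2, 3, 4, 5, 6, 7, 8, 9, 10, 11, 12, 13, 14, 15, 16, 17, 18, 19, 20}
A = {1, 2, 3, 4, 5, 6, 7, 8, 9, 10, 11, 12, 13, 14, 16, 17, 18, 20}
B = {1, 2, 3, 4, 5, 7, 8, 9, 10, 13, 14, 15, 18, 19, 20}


LHS: A ∩ B = {1, 2, 3, 4, 5, 7, 8, 9, 10, 13, 14, 18, 20}
(A ∩ B)' = U \ (A ∩ B) = {6, 11, 12, 15, 16, 17, 19}
A' = {15, 19}, B' = {6, 11, 12, 16, 17}
Claimed RHS: A' ∩ B' = ∅
Identity is INVALID: LHS = {6, 11, 12, 15, 16, 17, 19} but the RHS claimed here equals ∅. The correct form is (A ∩ B)' = A' ∪ B'.

Identity is invalid: (A ∩ B)' = {6, 11, 12, 15, 16, 17, 19} but A' ∩ B' = ∅. The correct De Morgan law is (A ∩ B)' = A' ∪ B'.


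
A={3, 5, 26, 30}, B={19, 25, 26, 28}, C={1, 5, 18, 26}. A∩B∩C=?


A ∩ B = {26}
(A ∩ B) ∩ C = {26}

A ∩ B ∩ C = {26}


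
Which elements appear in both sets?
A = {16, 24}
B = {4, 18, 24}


A ∩ B = elements in both A and B
A = {16, 24}
B = {4, 18, 24}
A ∩ B = {24}

A ∩ B = {24}


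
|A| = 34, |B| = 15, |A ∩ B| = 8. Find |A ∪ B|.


|A ∪ B| = |A| + |B| - |A ∩ B|
= 34 + 15 - 8
= 41

|A ∪ B| = 41


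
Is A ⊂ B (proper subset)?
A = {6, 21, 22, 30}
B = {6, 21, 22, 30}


A ⊂ B requires: A ⊆ B AND A ≠ B.
A ⊆ B? Yes
A = B? Yes
A = B, so A is not a PROPER subset.

No, A is not a proper subset of B


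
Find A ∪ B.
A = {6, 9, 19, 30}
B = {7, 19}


A ∪ B = all elements in A or B (or both)
A = {6, 9, 19, 30}
B = {7, 19}
A ∪ B = {6, 7, 9, 19, 30}

A ∪ B = {6, 7, 9, 19, 30}


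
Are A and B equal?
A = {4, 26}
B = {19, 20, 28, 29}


Two sets are equal iff they have exactly the same elements.
A = {4, 26}
B = {19, 20, 28, 29}
Differences: {4, 19, 20, 26, 28, 29}
A ≠ B

No, A ≠ B


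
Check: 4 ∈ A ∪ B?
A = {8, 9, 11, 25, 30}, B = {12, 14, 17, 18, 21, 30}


A = {8, 9, 11, 25, 30}, B = {12, 14, 17, 18, 21, 30}
A ∪ B = all elements in A or B
A ∪ B = {8, 9, 11, 12, 14, 17, 18, 21, 25, 30}
Checking if 4 ∈ A ∪ B
4 is not in A ∪ B → False

4 ∉ A ∪ B


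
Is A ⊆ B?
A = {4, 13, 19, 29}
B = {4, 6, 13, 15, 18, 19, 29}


A ⊆ B means every element of A is in B.
All elements of A are in B.
So A ⊆ B.

Yes, A ⊆ B


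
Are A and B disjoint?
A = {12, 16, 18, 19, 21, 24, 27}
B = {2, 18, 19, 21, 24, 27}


Disjoint means A ∩ B = ∅.
A ∩ B = {18, 19, 21, 24, 27}
A ∩ B ≠ ∅, so A and B are NOT disjoint.

No, A and B are not disjoint (A ∩ B = {18, 19, 21, 24, 27})


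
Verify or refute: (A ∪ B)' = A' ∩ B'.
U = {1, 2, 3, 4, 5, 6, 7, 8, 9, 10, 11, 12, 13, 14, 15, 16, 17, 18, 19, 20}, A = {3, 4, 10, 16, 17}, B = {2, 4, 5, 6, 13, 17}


LHS: A ∪ B = {2, 3, 4, 5, 6, 10, 13, 16, 17}
(A ∪ B)' = U \ (A ∪ B) = {1, 7, 8, 9, 11, 12, 14, 15, 18, 19, 20}
A' = {1, 2, 5, 6, 7, 8, 9, 11, 12, 13, 14, 15, 18, 19, 20}, B' = {1, 3, 7, 8, 9, 10, 11, 12, 14, 15, 16, 18, 19, 20}
Claimed RHS: A' ∩ B' = {1, 7, 8, 9, 11, 12, 14, 15, 18, 19, 20}
Identity is VALID: LHS = RHS = {1, 7, 8, 9, 11, 12, 14, 15, 18, 19, 20} ✓

Identity is valid. (A ∪ B)' = A' ∩ B' = {1, 7, 8, 9, 11, 12, 14, 15, 18, 19, 20}


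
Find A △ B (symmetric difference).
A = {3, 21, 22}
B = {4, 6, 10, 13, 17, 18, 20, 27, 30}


A △ B = (A \ B) ∪ (B \ A) = elements in exactly one of A or B
A \ B = {3, 21, 22}
B \ A = {4, 6, 10, 13, 17, 18, 20, 27, 30}
A △ B = {3, 4, 6, 10, 13, 17, 18, 20, 21, 22, 27, 30}

A △ B = {3, 4, 6, 10, 13, 17, 18, 20, 21, 22, 27, 30}


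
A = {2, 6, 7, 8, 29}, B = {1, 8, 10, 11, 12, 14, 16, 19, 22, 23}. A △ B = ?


A △ B = (A \ B) ∪ (B \ A) = elements in exactly one of A or B
A \ B = {2, 6, 7, 29}
B \ A = {1, 10, 11, 12, 14, 16, 19, 22, 23}
A △ B = {1, 2, 6, 7, 10, 11, 12, 14, 16, 19, 22, 23, 29}

A △ B = {1, 2, 6, 7, 10, 11, 12, 14, 16, 19, 22, 23, 29}


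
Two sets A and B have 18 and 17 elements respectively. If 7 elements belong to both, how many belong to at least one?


|A ∪ B| = |A| + |B| - |A ∩ B|
= 18 + 17 - 7
= 28

|A ∪ B| = 28


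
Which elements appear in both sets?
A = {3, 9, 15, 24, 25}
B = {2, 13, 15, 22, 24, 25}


A ∩ B = elements in both A and B
A = {3, 9, 15, 24, 25}
B = {2, 13, 15, 22, 24, 25}
A ∩ B = {15, 24, 25}

A ∩ B = {15, 24, 25}


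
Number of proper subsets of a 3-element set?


Total subsets = 2^n = 2^3 = 8
Proper subsets exclude the set itself: 2^n - 1
= 8 - 1
= 7

Number of proper subsets = 7


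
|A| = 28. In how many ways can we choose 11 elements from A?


C(n,k) = n! / (k!(n-k)!)
C(28,11) = 28! / (11!17!)
= 21474180

C(28,11) = 21474180


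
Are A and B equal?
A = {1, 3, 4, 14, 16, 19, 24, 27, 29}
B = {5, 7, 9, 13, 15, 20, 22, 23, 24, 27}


Two sets are equal iff they have exactly the same elements.
A = {1, 3, 4, 14, 16, 19, 24, 27, 29}
B = {5, 7, 9, 13, 15, 20, 22, 23, 24, 27}
Differences: {1, 3, 4, 5, 7, 9, 13, 14, 15, 16, 19, 20, 22, 23, 29}
A ≠ B

No, A ≠ B


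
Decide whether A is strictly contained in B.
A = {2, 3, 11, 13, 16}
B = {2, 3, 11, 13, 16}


A ⊂ B requires: A ⊆ B AND A ≠ B.
A ⊆ B? Yes
A = B? Yes
A = B, so A is not a PROPER subset.

No, A is not a proper subset of B


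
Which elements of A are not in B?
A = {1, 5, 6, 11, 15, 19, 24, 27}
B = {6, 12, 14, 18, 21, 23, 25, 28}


A \ B = elements in A but not in B
A = {1, 5, 6, 11, 15, 19, 24, 27}
B = {6, 12, 14, 18, 21, 23, 25, 28}
Remove from A any elements in B
A \ B = {1, 5, 11, 15, 19, 24, 27}

A \ B = {1, 5, 11, 15, 19, 24, 27}


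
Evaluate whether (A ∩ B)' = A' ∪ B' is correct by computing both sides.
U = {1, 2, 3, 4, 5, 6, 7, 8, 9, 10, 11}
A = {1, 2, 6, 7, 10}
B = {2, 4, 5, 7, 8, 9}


LHS: A ∩ B = {2, 7}
(A ∩ B)' = U \ (A ∩ B) = {1, 3, 4, 5, 6, 8, 9, 10, 11}
A' = {3, 4, 5, 8, 9, 11}, B' = {1, 3, 6, 10, 11}
Claimed RHS: A' ∪ B' = {1, 3, 4, 5, 6, 8, 9, 10, 11}
Identity is VALID: LHS = RHS = {1, 3, 4, 5, 6, 8, 9, 10, 11} ✓

Identity is valid. (A ∩ B)' = A' ∪ B' = {1, 3, 4, 5, 6, 8, 9, 10, 11}


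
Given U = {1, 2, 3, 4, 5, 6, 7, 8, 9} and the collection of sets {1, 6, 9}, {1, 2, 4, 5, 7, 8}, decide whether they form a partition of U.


A partition requires: (1) non-empty parts, (2) pairwise disjoint, (3) union = U
Parts: {1, 6, 9}, {1, 2, 4, 5, 7, 8}
Union of parts: {1, 2, 4, 5, 6, 7, 8, 9}
U = {1, 2, 3, 4, 5, 6, 7, 8, 9}
All non-empty? True
Pairwise disjoint? False
Covers U? False

No, not a valid partition


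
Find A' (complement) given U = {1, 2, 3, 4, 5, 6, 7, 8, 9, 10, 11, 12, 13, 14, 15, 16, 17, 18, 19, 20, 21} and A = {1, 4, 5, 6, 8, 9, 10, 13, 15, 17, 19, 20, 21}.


Aᶜ = U \ A = elements in U but not in A
U = {1, 2, 3, 4, 5, 6, 7, 8, 9, 10, 11, 12, 13, 14, 15, 16, 17, 18, 19, 20, 21}
A = {1, 4, 5, 6, 8, 9, 10, 13, 15, 17, 19, 20, 21}
Aᶜ = {2, 3, 7, 11, 12, 14, 16, 18}

Aᶜ = {2, 3, 7, 11, 12, 14, 16, 18}


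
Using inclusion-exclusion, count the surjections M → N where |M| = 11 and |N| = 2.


n = |M| = 11, k = |N| = 2. Surjections via inclusion-exclusion:
S(n,k) = Σ(-1)^i × C(k,i) × (k-i)^n, i=0 to k
i=0: (-1)^0×C(2,0)×2^11 = 2048
i=1: (-1)^1×C(2,1)×1^11 = -2
i=2: (-1)^2×C(2,2)×0^11 = 0
Total = 2046

Number of surjections = 2046


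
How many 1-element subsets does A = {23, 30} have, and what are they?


|A| = 2, so A has C(2,1) = 2 subsets of size 1.
Enumerate by choosing 1 elements from A at a time:
{23}, {30}

1-element subsets (2 total): {23}, {30}


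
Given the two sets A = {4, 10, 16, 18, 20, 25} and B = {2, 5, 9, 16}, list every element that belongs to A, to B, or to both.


A ∪ B = all elements in A or B (or both)
A = {4, 10, 16, 18, 20, 25}
B = {2, 5, 9, 16}
A ∪ B = {2, 4, 5, 9, 10, 16, 18, 20, 25}

A ∪ B = {2, 4, 5, 9, 10, 16, 18, 20, 25}


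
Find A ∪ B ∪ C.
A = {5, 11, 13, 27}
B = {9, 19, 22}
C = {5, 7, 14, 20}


A ∪ B = {5, 9, 11, 13, 19, 22, 27}
(A ∪ B) ∪ C = {5, 7, 9, 11, 13, 14, 19, 20, 22, 27}

A ∪ B ∪ C = {5, 7, 9, 11, 13, 14, 19, 20, 22, 27}


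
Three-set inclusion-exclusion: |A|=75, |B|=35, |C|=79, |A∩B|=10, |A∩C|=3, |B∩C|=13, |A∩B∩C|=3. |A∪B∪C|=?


|A∪B∪C| = |A|+|B|+|C| - |A∩B|-|A∩C|-|B∩C| + |A∩B∩C|
= 75+35+79 - 10-3-13 + 3
= 189 - 26 + 3
= 166

|A ∪ B ∪ C| = 166


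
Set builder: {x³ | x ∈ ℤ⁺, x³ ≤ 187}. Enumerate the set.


Checking each candidate:
Condition: positive perfect cubes ≤ 187
Result = {1, 8, 27, 64, 125}

{1, 8, 27, 64, 125}


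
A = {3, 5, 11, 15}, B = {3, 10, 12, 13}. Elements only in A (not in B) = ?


A = {3, 5, 11, 15}
B = {3, 10, 12, 13}
Region: only in A (not in B)
Elements: {5, 11, 15}

Elements only in A (not in B): {5, 11, 15}


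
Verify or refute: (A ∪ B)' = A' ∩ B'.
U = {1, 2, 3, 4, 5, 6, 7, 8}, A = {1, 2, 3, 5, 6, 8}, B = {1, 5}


LHS: A ∪ B = {1, 2, 3, 5, 6, 8}
(A ∪ B)' = U \ (A ∪ B) = {4, 7}
A' = {4, 7}, B' = {2, 3, 4, 6, 7, 8}
Claimed RHS: A' ∩ B' = {4, 7}
Identity is VALID: LHS = RHS = {4, 7} ✓

Identity is valid. (A ∪ B)' = A' ∩ B' = {4, 7}


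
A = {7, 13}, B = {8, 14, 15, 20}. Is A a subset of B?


A ⊆ B means every element of A is in B.
Elements in A not in B: {7, 13}
So A ⊄ B.

No, A ⊄ B


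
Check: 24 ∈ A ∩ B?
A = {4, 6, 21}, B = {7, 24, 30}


A = {4, 6, 21}, B = {7, 24, 30}
A ∩ B = elements in both A and B
A ∩ B = ∅
Checking if 24 ∈ A ∩ B
24 is not in A ∩ B → False

24 ∉ A ∩ B


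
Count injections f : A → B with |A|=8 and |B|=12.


An injection sends each of |A| = 8 inputs to a distinct output in B.
# injections = |B|·(|B|-1)·…·(|B|-|A|+1) = 12! / (12 - 8)!
= 12 × 11 × 10 × 9 × 8 × 7 × 6 × 5
= 19958400

Number of injections = 19958400


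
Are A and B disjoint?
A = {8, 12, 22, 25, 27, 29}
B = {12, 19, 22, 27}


Disjoint means A ∩ B = ∅.
A ∩ B = {12, 22, 27}
A ∩ B ≠ ∅, so A and B are NOT disjoint.

No, A and B are not disjoint (A ∩ B = {12, 22, 27})


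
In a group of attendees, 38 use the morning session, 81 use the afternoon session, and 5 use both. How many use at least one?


|A ∪ B| = |A| + |B| - |A ∩ B|
= 38 + 81 - 5
= 114

|A ∪ B| = 114


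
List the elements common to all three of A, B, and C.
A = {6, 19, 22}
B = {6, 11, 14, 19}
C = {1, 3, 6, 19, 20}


A ∩ B = {6, 19}
(A ∩ B) ∩ C = {6, 19}

A ∩ B ∩ C = {6, 19}


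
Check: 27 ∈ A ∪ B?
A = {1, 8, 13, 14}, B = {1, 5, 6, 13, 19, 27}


A = {1, 8, 13, 14}, B = {1, 5, 6, 13, 19, 27}
A ∪ B = all elements in A or B
A ∪ B = {1, 5, 6, 8, 13, 14, 19, 27}
Checking if 27 ∈ A ∪ B
27 is in A ∪ B → True

27 ∈ A ∪ B


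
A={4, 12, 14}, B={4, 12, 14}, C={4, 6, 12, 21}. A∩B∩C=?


A ∩ B = {4, 12, 14}
(A ∩ B) ∩ C = {4, 12}

A ∩ B ∩ C = {4, 12}


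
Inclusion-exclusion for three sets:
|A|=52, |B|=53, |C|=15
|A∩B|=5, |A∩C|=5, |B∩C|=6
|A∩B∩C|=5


|A∪B∪C| = |A|+|B|+|C| - |A∩B|-|A∩C|-|B∩C| + |A∩B∩C|
= 52+53+15 - 5-5-6 + 5
= 120 - 16 + 5
= 109

|A ∪ B ∪ C| = 109


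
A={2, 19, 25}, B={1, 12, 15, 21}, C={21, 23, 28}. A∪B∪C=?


A ∪ B = {1, 2, 12, 15, 19, 21, 25}
(A ∪ B) ∪ C = {1, 2, 12, 15, 19, 21, 23, 25, 28}

A ∪ B ∪ C = {1, 2, 12, 15, 19, 21, 23, 25, 28}


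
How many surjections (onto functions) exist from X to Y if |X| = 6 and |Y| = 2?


n = |X| = 6, k = |Y| = 2. Surjections via inclusion-exclusion:
S(n,k) = Σ(-1)^i × C(k,i) × (k-i)^n, i=0 to k
i=0: (-1)^0×C(2,0)×2^6 = 64
i=1: (-1)^1×C(2,1)×1^6 = -2
i=2: (-1)^2×C(2,2)×0^6 = 0
Total = 62

Number of surjections = 62


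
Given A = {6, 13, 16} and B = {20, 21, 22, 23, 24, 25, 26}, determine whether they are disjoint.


Disjoint means A ∩ B = ∅.
A ∩ B = ∅
A ∩ B = ∅, so A and B are disjoint.

Yes, A and B are disjoint


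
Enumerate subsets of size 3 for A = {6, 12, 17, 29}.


|A| = 4, so A has C(4,3) = 4 subsets of size 3.
Enumerate by choosing 3 elements from A at a time:
{6, 12, 17}, {6, 12, 29}, {6, 17, 29}, {12, 17, 29}

3-element subsets (4 total): {6, 12, 17}, {6, 12, 29}, {6, 17, 29}, {12, 17, 29}


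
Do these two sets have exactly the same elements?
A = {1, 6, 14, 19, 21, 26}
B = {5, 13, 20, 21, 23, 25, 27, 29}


Two sets are equal iff they have exactly the same elements.
A = {1, 6, 14, 19, 21, 26}
B = {5, 13, 20, 21, 23, 25, 27, 29}
Differences: {1, 5, 6, 13, 14, 19, 20, 23, 25, 26, 27, 29}
A ≠ B

No, A ≠ B


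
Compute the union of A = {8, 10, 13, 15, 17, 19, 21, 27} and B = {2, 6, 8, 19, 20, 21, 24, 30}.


A ∪ B = all elements in A or B (or both)
A = {8, 10, 13, 15, 17, 19, 21, 27}
B = {2, 6, 8, 19, 20, 21, 24, 30}
A ∪ B = {2, 6, 8, 10, 13, 15, 17, 19, 20, 21, 24, 27, 30}

A ∪ B = {2, 6, 8, 10, 13, 15, 17, 19, 20, 21, 24, 27, 30}


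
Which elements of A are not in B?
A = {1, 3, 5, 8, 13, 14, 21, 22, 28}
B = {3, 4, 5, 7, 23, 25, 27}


A \ B = elements in A but not in B
A = {1, 3, 5, 8, 13, 14, 21, 22, 28}
B = {3, 4, 5, 7, 23, 25, 27}
Remove from A any elements in B
A \ B = {1, 8, 13, 14, 21, 22, 28}

A \ B = {1, 8, 13, 14, 21, 22, 28}


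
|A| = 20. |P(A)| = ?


Number of subsets = 2^n
= 2^20
= 1048576

|P(A)| = 1048576


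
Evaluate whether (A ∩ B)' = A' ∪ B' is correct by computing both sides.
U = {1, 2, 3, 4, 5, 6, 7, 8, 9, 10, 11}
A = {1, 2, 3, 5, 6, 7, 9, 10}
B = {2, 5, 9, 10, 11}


LHS: A ∩ B = {2, 5, 9, 10}
(A ∩ B)' = U \ (A ∩ B) = {1, 3, 4, 6, 7, 8, 11}
A' = {4, 8, 11}, B' = {1, 3, 4, 6, 7, 8}
Claimed RHS: A' ∪ B' = {1, 3, 4, 6, 7, 8, 11}
Identity is VALID: LHS = RHS = {1, 3, 4, 6, 7, 8, 11} ✓

Identity is valid. (A ∩ B)' = A' ∪ B' = {1, 3, 4, 6, 7, 8, 11}


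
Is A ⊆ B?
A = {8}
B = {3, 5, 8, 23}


A ⊆ B means every element of A is in B.
All elements of A are in B.
So A ⊆ B.

Yes, A ⊆ B


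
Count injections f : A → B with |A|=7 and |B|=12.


An injection sends each of |A| = 7 inputs to a distinct output in B.
# injections = |B|·(|B|-1)·…·(|B|-|A|+1) = 12! / (12 - 7)!
= 12 × 11 × 10 × 9 × 8 × 7 × 6
= 3991680

Number of injections = 3991680


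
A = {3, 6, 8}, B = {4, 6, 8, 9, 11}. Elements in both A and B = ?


A = {3, 6, 8}
B = {4, 6, 8, 9, 11}
Region: in both A and B
Elements: {6, 8}

Elements in both A and B: {6, 8}


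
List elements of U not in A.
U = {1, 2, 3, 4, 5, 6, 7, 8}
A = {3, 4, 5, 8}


Aᶜ = U \ A = elements in U but not in A
U = {1, 2, 3, 4, 5, 6, 7, 8}
A = {3, 4, 5, 8}
Aᶜ = {1, 2, 6, 7}

Aᶜ = {1, 2, 6, 7}


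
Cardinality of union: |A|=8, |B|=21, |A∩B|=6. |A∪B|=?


|A ∪ B| = |A| + |B| - |A ∩ B|
= 8 + 21 - 6
= 23

|A ∪ B| = 23


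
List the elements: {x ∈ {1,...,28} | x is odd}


Checking each candidate:
Condition: odd numbers in {1,...,28}
Result = {1, 3, 5, 7, 9, 11, 13, 15, 17, 19, 21, 23, 25, 27}

{1, 3, 5, 7, 9, 11, 13, 15, 17, 19, 21, 23, 25, 27}


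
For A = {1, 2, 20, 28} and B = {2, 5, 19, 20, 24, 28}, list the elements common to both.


A ∩ B = elements in both A and B
A = {1, 2, 20, 28}
B = {2, 5, 19, 20, 24, 28}
A ∩ B = {2, 20, 28}

A ∩ B = {2, 20, 28}


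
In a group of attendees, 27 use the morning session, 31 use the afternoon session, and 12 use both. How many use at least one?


|A ∪ B| = |A| + |B| - |A ∩ B|
= 27 + 31 - 12
= 46

|A ∪ B| = 46


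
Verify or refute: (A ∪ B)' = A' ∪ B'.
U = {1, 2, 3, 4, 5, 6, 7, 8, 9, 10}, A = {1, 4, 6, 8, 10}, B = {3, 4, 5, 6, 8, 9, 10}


LHS: A ∪ B = {1, 3, 4, 5, 6, 8, 9, 10}
(A ∪ B)' = U \ (A ∪ B) = {2, 7}
A' = {2, 3, 5, 7, 9}, B' = {1, 2, 7}
Claimed RHS: A' ∪ B' = {1, 2, 3, 5, 7, 9}
Identity is INVALID: LHS = {2, 7} but the RHS claimed here equals {1, 2, 3, 5, 7, 9}. The correct form is (A ∪ B)' = A' ∩ B'.

Identity is invalid: (A ∪ B)' = {2, 7} but A' ∪ B' = {1, 2, 3, 5, 7, 9}. The correct De Morgan law is (A ∪ B)' = A' ∩ B'.


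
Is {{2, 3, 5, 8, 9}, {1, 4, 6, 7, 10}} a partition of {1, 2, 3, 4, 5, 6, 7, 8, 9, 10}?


A partition requires: (1) non-empty parts, (2) pairwise disjoint, (3) union = U
Parts: {2, 3, 5, 8, 9}, {1, 4, 6, 7, 10}
Union of parts: {1, 2, 3, 4, 5, 6, 7, 8, 9, 10}
U = {1, 2, 3, 4, 5, 6, 7, 8, 9, 10}
All non-empty? True
Pairwise disjoint? True
Covers U? True

Yes, valid partition


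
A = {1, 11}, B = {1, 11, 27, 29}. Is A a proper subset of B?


A ⊂ B requires: A ⊆ B AND A ≠ B.
A ⊆ B? Yes
A = B? No
A ⊂ B: Yes (A is a proper subset of B)

Yes, A ⊂ B


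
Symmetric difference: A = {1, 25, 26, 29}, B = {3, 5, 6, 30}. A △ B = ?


A △ B = (A \ B) ∪ (B \ A) = elements in exactly one of A or B
A \ B = {1, 25, 26, 29}
B \ A = {3, 5, 6, 30}
A △ B = {1, 3, 5, 6, 25, 26, 29, 30}

A △ B = {1, 3, 5, 6, 25, 26, 29, 30}


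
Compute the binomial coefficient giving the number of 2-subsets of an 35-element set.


C(n,k) = n! / (k!(n-k)!)
C(35,2) = 35! / (2!33!)
= 595

C(35,2) = 595


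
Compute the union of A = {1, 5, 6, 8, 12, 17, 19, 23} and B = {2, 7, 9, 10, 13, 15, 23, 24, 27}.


A ∪ B = all elements in A or B (or both)
A = {1, 5, 6, 8, 12, 17, 19, 23}
B = {2, 7, 9, 10, 13, 15, 23, 24, 27}
A ∪ B = {1, 2, 5, 6, 7, 8, 9, 10, 12, 13, 15, 17, 19, 23, 24, 27}

A ∪ B = {1, 2, 5, 6, 7, 8, 9, 10, 12, 13, 15, 17, 19, 23, 24, 27}


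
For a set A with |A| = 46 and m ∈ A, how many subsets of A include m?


Subsets of A containing m correspond to subsets of A \ {m}, which has 45 elements.
Count = 2^(n-1) = 2^45
= 35184372088832

Number of subsets containing m = 35184372088832


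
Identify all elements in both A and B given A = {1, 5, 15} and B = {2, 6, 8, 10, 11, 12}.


A = {1, 5, 15}
B = {2, 6, 8, 10, 11, 12}
Region: in both A and B
Elements: ∅

Elements in both A and B: ∅


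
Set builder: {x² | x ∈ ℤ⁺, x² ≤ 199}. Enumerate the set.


Checking each candidate:
Condition: positive perfect squares ≤ 199
Result = {1, 4, 9, 16, 25, 36, 49, 64, 81, 100, 121, 144, 169, 196}

{1, 4, 9, 16, 25, 36, 49, 64, 81, 100, 121, 144, 169, 196}


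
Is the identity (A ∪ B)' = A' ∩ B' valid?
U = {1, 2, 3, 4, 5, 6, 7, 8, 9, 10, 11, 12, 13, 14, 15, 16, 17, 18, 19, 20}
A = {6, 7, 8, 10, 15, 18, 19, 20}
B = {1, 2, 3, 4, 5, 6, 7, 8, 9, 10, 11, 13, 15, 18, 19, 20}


LHS: A ∪ B = {1, 2, 3, 4, 5, 6, 7, 8, 9, 10, 11, 13, 15, 18, 19, 20}
(A ∪ B)' = U \ (A ∪ B) = {12, 14, 16, 17}
A' = {1, 2, 3, 4, 5, 9, 11, 12, 13, 14, 16, 17}, B' = {12, 14, 16, 17}
Claimed RHS: A' ∩ B' = {12, 14, 16, 17}
Identity is VALID: LHS = RHS = {12, 14, 16, 17} ✓

Identity is valid. (A ∪ B)' = A' ∩ B' = {12, 14, 16, 17}


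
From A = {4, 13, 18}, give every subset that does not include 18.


A subset of A that omits 18 is a subset of A \ {18}, so there are 2^(n-1) = 2^2 = 4 of them.
Subsets excluding 18: ∅, {4}, {13}, {4, 13}

Subsets excluding 18 (4 total): ∅, {4}, {13}, {4, 13}


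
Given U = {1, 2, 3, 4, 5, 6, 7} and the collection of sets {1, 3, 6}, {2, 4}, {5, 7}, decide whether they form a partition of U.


A partition requires: (1) non-empty parts, (2) pairwise disjoint, (3) union = U
Parts: {1, 3, 6}, {2, 4}, {5, 7}
Union of parts: {1, 2, 3, 4, 5, 6, 7}
U = {1, 2, 3, 4, 5, 6, 7}
All non-empty? True
Pairwise disjoint? True
Covers U? True

Yes, valid partition


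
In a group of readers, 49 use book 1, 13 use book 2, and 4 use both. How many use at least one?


|A ∪ B| = |A| + |B| - |A ∩ B|
= 49 + 13 - 4
= 58

|A ∪ B| = 58


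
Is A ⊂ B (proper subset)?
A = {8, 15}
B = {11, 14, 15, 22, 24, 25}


A ⊂ B requires: A ⊆ B AND A ≠ B.
A ⊆ B? No
A ⊄ B, so A is not a proper subset.

No, A is not a proper subset of B


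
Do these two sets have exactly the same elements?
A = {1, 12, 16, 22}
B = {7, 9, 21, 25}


Two sets are equal iff they have exactly the same elements.
A = {1, 12, 16, 22}
B = {7, 9, 21, 25}
Differences: {1, 7, 9, 12, 16, 21, 22, 25}
A ≠ B

No, A ≠ B


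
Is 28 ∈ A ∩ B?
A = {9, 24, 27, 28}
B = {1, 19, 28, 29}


A = {9, 24, 27, 28}, B = {1, 19, 28, 29}
A ∩ B = elements in both A and B
A ∩ B = {28}
Checking if 28 ∈ A ∩ B
28 is in A ∩ B → True

28 ∈ A ∩ B


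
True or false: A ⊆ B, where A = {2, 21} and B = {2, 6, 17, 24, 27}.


A ⊆ B means every element of A is in B.
Elements in A not in B: {21}
So A ⊄ B.

No, A ⊄ B


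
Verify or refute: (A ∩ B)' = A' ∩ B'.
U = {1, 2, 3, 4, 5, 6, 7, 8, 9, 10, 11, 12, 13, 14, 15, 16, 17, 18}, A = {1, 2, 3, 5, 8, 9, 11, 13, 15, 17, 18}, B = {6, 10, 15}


LHS: A ∩ B = {15}
(A ∩ B)' = U \ (A ∩ B) = {1, 2, 3, 4, 5, 6, 7, 8, 9, 10, 11, 12, 13, 14, 16, 17, 18}
A' = {4, 6, 7, 10, 12, 14, 16}, B' = {1, 2, 3, 4, 5, 7, 8, 9, 11, 12, 13, 14, 16, 17, 18}
Claimed RHS: A' ∩ B' = {4, 7, 12, 14, 16}
Identity is INVALID: LHS = {1, 2, 3, 4, 5, 6, 7, 8, 9, 10, 11, 12, 13, 14, 16, 17, 18} but the RHS claimed here equals {4, 7, 12, 14, 16}. The correct form is (A ∩ B)' = A' ∪ B'.

Identity is invalid: (A ∩ B)' = {1, 2, 3, 4, 5, 6, 7, 8, 9, 10, 11, 12, 13, 14, 16, 17, 18} but A' ∩ B' = {4, 7, 12, 14, 16}. The correct De Morgan law is (A ∩ B)' = A' ∪ B'.


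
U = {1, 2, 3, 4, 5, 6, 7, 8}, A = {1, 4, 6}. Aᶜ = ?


Aᶜ = U \ A = elements in U but not in A
U = {1, 2, 3, 4, 5, 6, 7, 8}
A = {1, 4, 6}
Aᶜ = {2, 3, 5, 7, 8}

Aᶜ = {2, 3, 5, 7, 8}


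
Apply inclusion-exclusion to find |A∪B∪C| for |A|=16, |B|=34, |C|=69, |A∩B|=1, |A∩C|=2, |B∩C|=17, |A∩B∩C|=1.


|A∪B∪C| = |A|+|B|+|C| - |A∩B|-|A∩C|-|B∩C| + |A∩B∩C|
= 16+34+69 - 1-2-17 + 1
= 119 - 20 + 1
= 100

|A ∪ B ∪ C| = 100


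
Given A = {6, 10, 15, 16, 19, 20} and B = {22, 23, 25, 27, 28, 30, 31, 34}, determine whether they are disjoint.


Disjoint means A ∩ B = ∅.
A ∩ B = ∅
A ∩ B = ∅, so A and B are disjoint.

Yes, A and B are disjoint


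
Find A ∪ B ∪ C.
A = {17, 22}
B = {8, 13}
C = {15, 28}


A ∪ B = {8, 13, 17, 22}
(A ∪ B) ∪ C = {8, 13, 15, 17, 22, 28}

A ∪ B ∪ C = {8, 13, 15, 17, 22, 28}


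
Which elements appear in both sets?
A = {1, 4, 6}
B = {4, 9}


A ∩ B = elements in both A and B
A = {1, 4, 6}
B = {4, 9}
A ∩ B = {4}

A ∩ B = {4}


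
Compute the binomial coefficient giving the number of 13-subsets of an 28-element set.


C(n,k) = n! / (k!(n-k)!)
C(28,13) = 28! / (13!15!)
= 37442160

C(28,13) = 37442160


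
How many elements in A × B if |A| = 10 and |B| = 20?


|A × B| = |A| × |B|
= 10 × 20
= 200

|A × B| = 200


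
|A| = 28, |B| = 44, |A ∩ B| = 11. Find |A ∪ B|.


|A ∪ B| = |A| + |B| - |A ∩ B|
= 28 + 44 - 11
= 61

|A ∪ B| = 61


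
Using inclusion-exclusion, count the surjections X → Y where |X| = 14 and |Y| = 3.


n = |X| = 14, k = |Y| = 3. Surjections via inclusion-exclusion:
S(n,k) = Σ(-1)^i × C(k,i) × (k-i)^n, i=0 to k
i=0: (-1)^0×C(3,0)×3^14 = 4782969
i=1: (-1)^1×C(3,1)×2^14 = -49152
i=2: (-1)^2×C(3,2)×1^14 = 3
i=3: (-1)^3×C(3,3)×0^14 = 0
Total = 4733820

Number of surjections = 4733820


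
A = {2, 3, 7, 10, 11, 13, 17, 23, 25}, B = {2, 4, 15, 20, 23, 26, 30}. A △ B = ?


A △ B = (A \ B) ∪ (B \ A) = elements in exactly one of A or B
A \ B = {3, 7, 10, 11, 13, 17, 25}
B \ A = {4, 15, 20, 26, 30}
A △ B = {3, 4, 7, 10, 11, 13, 15, 17, 20, 25, 26, 30}

A △ B = {3, 4, 7, 10, 11, 13, 15, 17, 20, 25, 26, 30}


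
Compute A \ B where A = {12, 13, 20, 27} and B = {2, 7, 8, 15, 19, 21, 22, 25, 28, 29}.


A \ B = elements in A but not in B
A = {12, 13, 20, 27}
B = {2, 7, 8, 15, 19, 21, 22, 25, 28, 29}
Remove from A any elements in B
A \ B = {12, 13, 20, 27}

A \ B = {12, 13, 20, 27}


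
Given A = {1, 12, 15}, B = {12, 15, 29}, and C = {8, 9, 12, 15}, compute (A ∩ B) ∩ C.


A ∩ B = {12, 15}
(A ∩ B) ∩ C = {12, 15}

A ∩ B ∩ C = {12, 15}


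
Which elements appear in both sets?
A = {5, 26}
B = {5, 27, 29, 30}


A ∩ B = elements in both A and B
A = {5, 26}
B = {5, 27, 29, 30}
A ∩ B = {5}

A ∩ B = {5}


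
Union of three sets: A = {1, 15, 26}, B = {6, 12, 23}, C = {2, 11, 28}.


A ∪ B = {1, 6, 12, 15, 23, 26}
(A ∪ B) ∪ C = {1, 2, 6, 11, 12, 15, 23, 26, 28}

A ∪ B ∪ C = {1, 2, 6, 11, 12, 15, 23, 26, 28}


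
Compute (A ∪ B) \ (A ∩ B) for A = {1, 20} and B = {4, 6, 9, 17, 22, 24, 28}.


A △ B = (A \ B) ∪ (B \ A) = elements in exactly one of A or B
A \ B = {1, 20}
B \ A = {4, 6, 9, 17, 22, 24, 28}
A △ B = {1, 4, 6, 9, 17, 20, 22, 24, 28}

A △ B = {1, 4, 6, 9, 17, 20, 22, 24, 28}


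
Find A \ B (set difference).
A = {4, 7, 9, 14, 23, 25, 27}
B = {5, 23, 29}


A \ B = elements in A but not in B
A = {4, 7, 9, 14, 23, 25, 27}
B = {5, 23, 29}
Remove from A any elements in B
A \ B = {4, 7, 9, 14, 25, 27}

A \ B = {4, 7, 9, 14, 25, 27}


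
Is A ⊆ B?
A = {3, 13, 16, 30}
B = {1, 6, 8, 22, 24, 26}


A ⊆ B means every element of A is in B.
Elements in A not in B: {3, 13, 16, 30}
So A ⊄ B.

No, A ⊄ B


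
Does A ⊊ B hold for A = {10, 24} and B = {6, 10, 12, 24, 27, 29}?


A ⊂ B requires: A ⊆ B AND A ≠ B.
A ⊆ B? Yes
A = B? No
A ⊂ B: Yes (A is a proper subset of B)

Yes, A ⊂ B


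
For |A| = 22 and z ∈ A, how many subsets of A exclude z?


Subsets of A avoiding z are subsets of A \ {z}, which has 21 elements.
Count = 2^(n-1) = 2^21
= 2097152

Number of subsets avoiding z = 2097152


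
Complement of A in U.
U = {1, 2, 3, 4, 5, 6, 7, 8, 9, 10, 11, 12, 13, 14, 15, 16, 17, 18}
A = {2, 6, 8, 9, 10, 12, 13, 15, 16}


Aᶜ = U \ A = elements in U but not in A
U = {1, 2, 3, 4, 5, 6, 7, 8, 9, 10, 11, 12, 13, 14, 15, 16, 17, 18}
A = {2, 6, 8, 9, 10, 12, 13, 15, 16}
Aᶜ = {1, 3, 4, 5, 7, 11, 14, 17, 18}

Aᶜ = {1, 3, 4, 5, 7, 11, 14, 17, 18}


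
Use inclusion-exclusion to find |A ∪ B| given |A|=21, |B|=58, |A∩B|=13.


|A ∪ B| = |A| + |B| - |A ∩ B|
= 21 + 58 - 13
= 66

|A ∪ B| = 66


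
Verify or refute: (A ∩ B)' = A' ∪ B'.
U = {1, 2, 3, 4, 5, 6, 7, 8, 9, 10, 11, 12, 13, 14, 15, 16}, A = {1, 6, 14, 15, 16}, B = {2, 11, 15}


LHS: A ∩ B = {15}
(A ∩ B)' = U \ (A ∩ B) = {1, 2, 3, 4, 5, 6, 7, 8, 9, 10, 11, 12, 13, 14, 16}
A' = {2, 3, 4, 5, 7, 8, 9, 10, 11, 12, 13}, B' = {1, 3, 4, 5, 6, 7, 8, 9, 10, 12, 13, 14, 16}
Claimed RHS: A' ∪ B' = {1, 2, 3, 4, 5, 6, 7, 8, 9, 10, 11, 12, 13, 14, 16}
Identity is VALID: LHS = RHS = {1, 2, 3, 4, 5, 6, 7, 8, 9, 10, 11, 12, 13, 14, 16} ✓

Identity is valid. (A ∩ B)' = A' ∪ B' = {1, 2, 3, 4, 5, 6, 7, 8, 9, 10, 11, 12, 13, 14, 16}
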